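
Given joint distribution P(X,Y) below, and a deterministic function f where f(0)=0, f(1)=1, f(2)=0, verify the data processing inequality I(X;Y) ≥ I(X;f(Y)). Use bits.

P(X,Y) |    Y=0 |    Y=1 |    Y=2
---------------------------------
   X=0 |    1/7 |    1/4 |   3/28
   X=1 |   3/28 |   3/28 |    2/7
I(X;Y) = 0.1068, I(X;f(Y)) = 0.0655, inequality holds: 0.1068 ≥ 0.0655

Data Processing Inequality: For any Markov chain X → Y → Z, we have I(X;Y) ≥ I(X;Z).

Here Z = f(Y) is a deterministic function of Y, forming X → Y → Z.

Original I(X;Y) = 0.1068 bits

After applying f:
P(X,Z) where Z=f(Y):
- P(X,Z=0) = P(X,Y=0) + P(X,Y=2)
- P(X,Z=1) = P(X,Y=1)

I(X;Z) = I(X;f(Y)) = 0.0655 bits

Verification: 0.1068 ≥ 0.0655 ✓

Information cannot be created by processing; the function f can only lose information about X.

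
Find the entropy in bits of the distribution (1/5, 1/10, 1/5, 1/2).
1.7610 bits

Shannon entropy is H(X) = -Σ p(x) log p(x).

For P = (1/5, 1/10, 1/5, 1/2):
H = -1/5 × log_2(1/5) -1/10 × log_2(1/10) -1/5 × log_2(1/5) -1/2 × log_2(1/2)
H = 1.7610 bits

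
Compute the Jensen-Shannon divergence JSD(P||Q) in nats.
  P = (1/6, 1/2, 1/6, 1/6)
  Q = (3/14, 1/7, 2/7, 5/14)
0.0797 nats

Jensen-Shannon divergence is:
JSD(P||Q) = 0.5 × D_KL(P||M) + 0.5 × D_KL(Q||M)
where M = 0.5 × (P + Q) is the mixture distribution.

M = 0.5 × (1/6, 1/2, 1/6, 1/6) + 0.5 × (3/14, 1/7, 2/7, 5/14) = (4/21, 9/28, 0.22619, 0.261905)

D_KL(P||M) = 0.0724 nats
D_KL(Q||M) = 0.0869 nats

JSD(P||Q) = 0.5 × 0.0724 + 0.5 × 0.0869 = 0.0797 nats

Unlike KL divergence, JSD is symmetric and bounded: 0 ≤ JSD ≤ log(2).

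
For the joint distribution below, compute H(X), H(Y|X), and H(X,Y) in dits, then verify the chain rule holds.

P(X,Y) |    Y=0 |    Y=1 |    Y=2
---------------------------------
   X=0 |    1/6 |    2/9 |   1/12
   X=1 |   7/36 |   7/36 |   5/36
H(X,Y) = 0.7604, H(X) = 0.3004, H(Y|X) = 0.4601 (all in dits)

Chain rule: H(X,Y) = H(X) + H(Y|X)

Left side — joint entropy directly:
H(X,Y) = -Σ p(x,y) log p(x,y) = 0.7604 dits

Right side — compute H(Y|X) from the conditional distributions:
P(X) = (17/36, 19/36), so H(X) = 0.3004 dits
H(Y|X) = Σ_x P(X=x) · H(Y|X=x):
  P(Y|X=0) = (6/17, 8/17, 3/17), H(Y|X=0) = 0.4466, weight P(X=0) = 17/36
  P(Y|X=1) = (7/19, 7/19, 5/19), H(Y|X=1) = 0.4721, weight P(X=1) = 19/36
H(Y|X) = 0.4601 dits

H(X) + H(Y|X) = 0.3004 + 0.4601 = 0.7604 dits

Both sides equal 0.7604 dits. ✓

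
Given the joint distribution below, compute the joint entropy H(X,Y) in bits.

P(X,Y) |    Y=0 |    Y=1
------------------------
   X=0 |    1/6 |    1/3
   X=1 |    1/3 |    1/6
1.9183 bits

Joint entropy is H(X,Y) = -Σ_{x,y} p(x,y) log p(x,y).

Summing over all non-zero entries:
H(X,Y) = -[1/6·log_2(1/6) + 1/3·log_2(1/3) + 1/3·log_2(1/3) + 1/6·log_2(1/6)]
H(X,Y) = 1.9183 bits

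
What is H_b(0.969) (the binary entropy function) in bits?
0.1994 bits

The binary entropy function is:
H(p) = -p log(p) - (1-p) log(1-p)

H(0.969) = -0.969 × log_2(0.969) - 0.031 × log_2(0.031)
H(0.969) = 0.1994 bits

Note: Binary entropy is maximized at p=0.5 (H=1 bit) and minimized at p=0 or p=1 (H=0).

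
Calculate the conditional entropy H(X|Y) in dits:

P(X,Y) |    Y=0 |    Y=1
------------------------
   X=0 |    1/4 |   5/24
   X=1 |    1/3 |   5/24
0.2984 dits

Using the chain rule: H(X|Y) = H(X,Y) - H(Y)

First, compute H(X,Y) = 0.5934 dits

Marginal P(Y) = (7/12, 5/12)
H(Y) = 0.2950 dits

H(X|Y) = H(X,Y) - H(Y) = 0.5934 - 0.2950 = 0.2984 dits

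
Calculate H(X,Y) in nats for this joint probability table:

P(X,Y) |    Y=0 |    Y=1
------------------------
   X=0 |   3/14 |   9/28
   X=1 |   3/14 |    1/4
1.3716 nats

Joint entropy is H(X,Y) = -Σ_{x,y} p(x,y) log p(x,y).

Summing over all non-zero entries:
H(X,Y) = -[3/14·log_e(3/14) + 9/28·log_e(9/28) + 3/14·log_e(3/14) + 1/4·log_e(1/4)]
H(X,Y) = 1.3716 nats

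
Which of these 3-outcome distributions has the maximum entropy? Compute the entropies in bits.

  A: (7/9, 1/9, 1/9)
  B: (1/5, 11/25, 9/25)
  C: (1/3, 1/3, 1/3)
C

For a discrete distribution over n outcomes, entropy is maximized by the uniform distribution.

Computing entropies:
H(A) = 0.9864 bits
H(B) = 1.5161 bits
H(C) = 1.5850 bits

The uniform distribution (where all probabilities equal 1/3) achieves the maximum entropy of log_2(3) = 1.5850 bits.

Distribution C has the highest entropy.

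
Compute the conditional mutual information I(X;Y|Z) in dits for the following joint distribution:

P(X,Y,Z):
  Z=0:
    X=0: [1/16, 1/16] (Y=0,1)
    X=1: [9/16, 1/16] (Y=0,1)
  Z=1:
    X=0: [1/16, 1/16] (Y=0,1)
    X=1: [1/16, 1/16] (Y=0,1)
0.0209 dits

Conditional mutual information: I(X;Y|Z) = H(X|Z) + H(Y|Z) - H(X,Y|Z)

H(Z) = 0.2442
H(X,Z) = 0.4662 → H(X|Z) = 0.2220
H(Y,Z) = 0.4662 → H(Y|Z) = 0.2220
H(X,Y,Z) = 0.6674 → H(X,Y|Z) = 0.4231

I(X;Y|Z) = 0.2220 + 0.2220 - 0.4231 = 0.0209 dits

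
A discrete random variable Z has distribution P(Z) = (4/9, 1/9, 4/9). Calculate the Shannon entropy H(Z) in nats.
0.9650 nats

Shannon entropy is H(X) = -Σ p(x) log p(x).

For P = (4/9, 1/9, 4/9):
H = -4/9 × log_e(4/9) -1/9 × log_e(1/9) -4/9 × log_e(4/9)
H = 0.9650 nats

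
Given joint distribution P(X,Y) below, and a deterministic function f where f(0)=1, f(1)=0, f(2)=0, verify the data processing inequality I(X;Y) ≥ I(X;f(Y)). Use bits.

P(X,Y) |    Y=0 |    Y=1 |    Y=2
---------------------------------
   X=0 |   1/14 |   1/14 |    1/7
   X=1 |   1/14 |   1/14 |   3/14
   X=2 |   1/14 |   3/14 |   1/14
I(X;Y) = 0.1228, I(X;f(Y)) = 0.0021, inequality holds: 0.1228 ≥ 0.0021

Data Processing Inequality: For any Markov chain X → Y → Z, we have I(X;Y) ≥ I(X;Z).

Here Z = f(Y) is a deterministic function of Y, forming X → Y → Z.

Original I(X;Y) = 0.1228 bits

After applying f:
P(X,Z) where Z=f(Y):
- P(X,Z=0) = P(X,Y=1) + P(X,Y=2)
- P(X,Z=1) = P(X,Y=0)

I(X;Z) = I(X;f(Y)) = 0.0021 bits

Verification: 0.1228 ≥ 0.0021 ✓

Information cannot be created by processing; the function f can only lose information about X.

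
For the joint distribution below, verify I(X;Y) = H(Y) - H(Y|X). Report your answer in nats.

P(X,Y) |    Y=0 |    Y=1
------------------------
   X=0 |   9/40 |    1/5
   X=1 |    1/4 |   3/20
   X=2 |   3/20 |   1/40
I(X;Y) = 0.0313 nats

Mutual information has multiple equivalent forms:
- I(X;Y) = H(X) - H(X|Y)
- I(X;Y) = H(Y) - H(Y|X)
- I(X;Y) = H(X) + H(Y) - H(X,Y)

Computing all quantities:
H(X) = 1.0352, H(Y) = 0.6616, H(X,Y) = 1.6654
H(X|Y) = 1.0039, H(Y|X) = 0.6302

Verification:
H(X) - H(X|Y) = 1.0352 - 1.0039 = 0.0313
H(Y) - H(Y|X) = 0.6616 - 0.6302 = 0.0313
H(X) + H(Y) - H(X,Y) = 1.0352 + 0.6616 - 1.6654 = 0.0313

All forms give I(X;Y) = 0.0313 nats. ✓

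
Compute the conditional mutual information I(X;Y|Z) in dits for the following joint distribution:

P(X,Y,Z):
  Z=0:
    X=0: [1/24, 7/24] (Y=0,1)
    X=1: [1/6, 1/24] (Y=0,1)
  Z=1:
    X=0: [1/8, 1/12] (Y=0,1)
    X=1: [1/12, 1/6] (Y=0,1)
0.0641 dits

Conditional mutual information: I(X;Y|Z) = H(X|Z) + H(Y|Z) - H(X,Y|Z)

H(Z) = 0.2995
H(X,Z) = 0.5934 → H(X|Z) = 0.2939
H(Y,Z) = 0.5934 → H(Y|Z) = 0.2939
H(X,Y,Z) = 0.8232 → H(X,Y|Z) = 0.5237

I(X;Y|Z) = 0.2939 + 0.2939 - 0.5237 = 0.0641 dits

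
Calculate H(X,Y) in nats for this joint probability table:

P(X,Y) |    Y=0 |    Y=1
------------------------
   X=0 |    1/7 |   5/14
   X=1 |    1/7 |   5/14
1.2914 nats

Joint entropy is H(X,Y) = -Σ_{x,y} p(x,y) log p(x,y).

Summing over all non-zero entries:
H(X,Y) = -[1/7·log_e(1/7) + 5/14·log_e(5/14) + 1/7·log_e(1/7) + 5/14·log_e(5/14)]
H(X,Y) = 1.2914 nats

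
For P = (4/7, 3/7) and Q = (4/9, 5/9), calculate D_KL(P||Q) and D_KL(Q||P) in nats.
D_KL(P||Q) = 0.0324, D_KL(Q||P) = 0.0325

KL divergence is not symmetric: D_KL(P||Q) ≠ D_KL(Q||P) in general.

D_KL(P||Q) = 0.0324 nats
D_KL(Q||P) = 0.0325 nats

No, they are not equal!

This asymmetry is why KL divergence is not a true distance metric.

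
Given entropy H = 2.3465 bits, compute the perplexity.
5.0859

Perplexity is 2^H (or exp(H) for natural log).

H = 2.3465 bits
Perplexity = 2^2.3465 = 5.0859

Interpretation: The model's uncertainty is equivalent to choosing uniformly among 5.1 options.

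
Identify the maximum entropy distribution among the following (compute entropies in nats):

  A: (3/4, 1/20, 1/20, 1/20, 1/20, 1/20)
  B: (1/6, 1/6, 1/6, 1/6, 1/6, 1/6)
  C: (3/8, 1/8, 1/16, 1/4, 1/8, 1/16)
B

For a discrete distribution over n outcomes, entropy is maximized by the uniform distribution.

Computing entropies:
H(A) = 0.9647 nats
H(B) = 1.7918 nats
H(C) = 1.5808 nats

The uniform distribution (where all probabilities equal 1/6) achieves the maximum entropy of log_e(6) = 1.7918 nats.

Distribution B has the highest entropy.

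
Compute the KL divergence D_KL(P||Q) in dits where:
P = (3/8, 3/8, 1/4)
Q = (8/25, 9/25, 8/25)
0.0057 dits

KL divergence: D_KL(P||Q) = Σ p(x) log(p(x)/q(x))

Computing term by term:
  x=0: 3/8 × log_10[(3/8)/(8/25)] = 3/8 × 0.0689 = 0.0258
  x=1: 3/8 × log_10[(3/8)/(9/25)] = 3/8 × 0.0177 = 0.0066
  x=2: 1/4 × log_10[(1/4)/(8/25)] = 1/4 × -0.1072 = -0.0268

D_KL(P||Q) = 0.0057 dits

Note: KL divergence is always non-negative and equals 0 iff P = Q.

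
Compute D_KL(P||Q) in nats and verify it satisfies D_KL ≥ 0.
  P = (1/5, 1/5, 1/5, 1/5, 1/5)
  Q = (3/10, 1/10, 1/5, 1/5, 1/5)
0.0575 nats

KL divergence satisfies the Gibbs inequality: D_KL(P||Q) ≥ 0 for all distributions P, Q.

D_KL(P||Q) = Σ p(x) log(p(x)/q(x))
Term by term:
  x=0: 1/5 × log_e[(1/5)/(3/10)] = -0.0811
  x=1: 1/5 × log_e[(1/5)/(1/10)] = 0.1386
  x=2: 1/5 × log_e[(1/5)/(1/5)] = 0.0000
  x=3: 1/5 × log_e[(1/5)/(1/5)] = 0.0000
  x=4: 1/5 × log_e[(1/5)/(1/5)] = 0.0000
D_KL(P||Q) = 0.0575 nats

D_KL(P||Q) = 0.0575 ≥ 0 ✓

This non-negativity is a fundamental property: relative entropy cannot be negative because it measures how different Q is from P.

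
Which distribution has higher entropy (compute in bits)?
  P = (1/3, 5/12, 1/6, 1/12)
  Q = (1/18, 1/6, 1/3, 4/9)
P

Computing entropies in bits:
H(P) = 1.7842
H(Q) = 1.7108

Distribution P has higher entropy.

Intuition: The distribution closer to uniform (more spread out) has higher entropy.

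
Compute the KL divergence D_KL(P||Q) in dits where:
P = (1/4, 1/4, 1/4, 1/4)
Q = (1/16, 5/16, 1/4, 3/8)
0.0823 dits

KL divergence: D_KL(P||Q) = Σ p(x) log(p(x)/q(x))

Computing term by term:
  x=0: 1/4 × log_10[(1/4)/(1/16)] = 1/4 × 0.6021 = 0.1505
  x=1: 1/4 × log_10[(1/4)/(5/16)] = 1/4 × -0.0969 = -0.0242
  x=2: 1/4 × log_10[(1/4)/(1/4)] = 1/4 × 0.0000 = 0.0000
  x=3: 1/4 × log_10[(1/4)/(3/8)] = 1/4 × -0.1761 = -0.0440

D_KL(P||Q) = 0.0823 dits

Note: KL divergence is always non-negative and equals 0 iff P = Q.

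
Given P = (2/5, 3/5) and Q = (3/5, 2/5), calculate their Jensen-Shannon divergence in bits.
0.0290 bits

Jensen-Shannon divergence is:
JSD(P||Q) = 0.5 × D_KL(P||M) + 0.5 × D_KL(Q||M)
where M = 0.5 × (P + Q) is the mixture distribution.

M = 0.5 × (2/5, 3/5) + 0.5 × (3/5, 2/5) = (1/2, 1/2)

D_KL(P||M) = 0.0290 bits
D_KL(Q||M) = 0.0290 bits

JSD(P||Q) = 0.5 × 0.0290 + 0.5 × 0.0290 = 0.0290 bits

Unlike KL divergence, JSD is symmetric and bounded: 0 ≤ JSD ≤ log(2).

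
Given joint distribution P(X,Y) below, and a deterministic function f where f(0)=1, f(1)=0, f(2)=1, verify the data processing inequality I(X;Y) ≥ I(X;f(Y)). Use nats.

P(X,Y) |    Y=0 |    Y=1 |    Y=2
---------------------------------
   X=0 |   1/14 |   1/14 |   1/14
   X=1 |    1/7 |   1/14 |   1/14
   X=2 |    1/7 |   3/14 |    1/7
I(X;Y) = 0.0214, I(X;f(Y)) = 0.0132, inequality holds: 0.0214 ≥ 0.0132

Data Processing Inequality: For any Markov chain X → Y → Z, we have I(X;Y) ≥ I(X;Z).

Here Z = f(Y) is a deterministic function of Y, forming X → Y → Z.

Original I(X;Y) = 0.0214 nats

After applying f:
P(X,Z) where Z=f(Y):
- P(X,Z=0) = P(X,Y=1)
- P(X,Z=1) = P(X,Y=0) + P(X,Y=2)

I(X;Z) = I(X;f(Y)) = 0.0132 nats

Verification: 0.0214 ≥ 0.0132 ✓

Information cannot be created by processing; the function f can only lose information about X.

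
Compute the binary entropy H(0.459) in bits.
0.9951 bits

The binary entropy function is:
H(p) = -p log(p) - (1-p) log(1-p)

H(0.459) = -0.459 × log_2(0.459) - 0.541 × log_2(0.541)
H(0.459) = 0.9951 bits

Note: Binary entropy is maximized at p=0.5 (H=1 bit) and minimized at p=0 or p=1 (H=0).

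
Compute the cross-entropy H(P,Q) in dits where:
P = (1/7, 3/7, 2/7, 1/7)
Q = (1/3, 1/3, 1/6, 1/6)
0.6061 dits

Cross-entropy: H(P,Q) = -Σ p(x) log q(x)

Alternatively: H(P,Q) = H(P) + D_KL(P||Q)
H(P) = 0.5546 dits
D_KL(P||Q) = 0.0515 dits

H(P,Q) = 0.5546 + 0.0515 = 0.6061 dits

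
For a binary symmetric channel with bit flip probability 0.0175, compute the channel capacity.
0.8728 bits

For a binary symmetric channel (BSC) with error probability p:
Capacity C = 1 - H(p) bits per symbol

where H(p) = -p log₂(p) - (1-p) log₂(1-p) is the binary entropy function.

H(0.0175) = 0.1272 bits
C = 1 - 0.1272 = 0.8728 bits per symbol

This means we can reliably transmit up to 0.8728 bits of information per channel use.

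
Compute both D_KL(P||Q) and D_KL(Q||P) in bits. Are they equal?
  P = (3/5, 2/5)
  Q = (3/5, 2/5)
D_KL(P||Q) = 0.0000, D_KL(Q||P) = 0.0000

KL divergence is not symmetric: D_KL(P||Q) ≠ D_KL(Q||P) in general.

D_KL(P||Q) = 0.0000 bits
D_KL(Q||P) = 0.0000 bits

In this case they happen to be equal (to 4 decimal places).

This asymmetry is why KL divergence is not a true distance metric.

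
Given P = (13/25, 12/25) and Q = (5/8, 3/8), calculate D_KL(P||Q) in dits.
0.0099 dits

KL divergence: D_KL(P||Q) = Σ p(x) log(p(x)/q(x))

Computing term by term:
  x=0: 13/25 × log_10[(13/25)/(5/8)] = 13/25 × -0.0799 = -0.0415
  x=1: 12/25 × log_10[(12/25)/(3/8)] = 12/25 × 0.1072 = 0.0515

D_KL(P||Q) = 0.0099 dits

Note: KL divergence is always non-negative and equals 0 iff P = Q.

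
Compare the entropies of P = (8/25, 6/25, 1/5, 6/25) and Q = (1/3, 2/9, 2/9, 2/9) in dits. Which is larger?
P

Computing entropies in dits:
H(P) = 0.5956
H(Q) = 0.5945

Distribution P has higher entropy.

Intuition: The distribution closer to uniform (more spread out) has higher entropy.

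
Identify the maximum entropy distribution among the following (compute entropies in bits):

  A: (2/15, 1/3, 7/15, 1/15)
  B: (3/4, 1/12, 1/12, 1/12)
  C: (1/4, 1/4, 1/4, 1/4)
C

For a discrete distribution over n outcomes, entropy is maximized by the uniform distribution.

Computing entropies:
H(A) = 1.6895 bits
H(B) = 1.2075 bits
H(C) = 2.0000 bits

The uniform distribution (where all probabilities equal 1/4) achieves the maximum entropy of log_2(4) = 2.0000 bits.

Distribution C has the highest entropy.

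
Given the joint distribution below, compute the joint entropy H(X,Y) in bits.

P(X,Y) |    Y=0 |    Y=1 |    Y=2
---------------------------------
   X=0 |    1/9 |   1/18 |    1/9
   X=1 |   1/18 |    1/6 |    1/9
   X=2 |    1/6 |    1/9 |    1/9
3.0860 bits

Joint entropy is H(X,Y) = -Σ_{x,y} p(x,y) log p(x,y).

Summing over all non-zero entries:
H(X,Y) = -[1/9·log_2(1/9) + 1/18·log_2(1/18) + 1/9·log_2(1/9) + 1/18·log_2(1/18) + 1/6·log_2(1/6) + 1/9·log_2(1/9) + 1/6·log_2(1/6) + 1/9·log_2(1/9) + 1/9·log_2(1/9)]
H(X,Y) = 3.0860 bits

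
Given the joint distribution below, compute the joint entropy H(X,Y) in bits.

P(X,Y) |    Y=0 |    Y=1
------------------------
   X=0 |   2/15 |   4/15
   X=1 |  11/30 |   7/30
1.9167 bits

Joint entropy is H(X,Y) = -Σ_{x,y} p(x,y) log p(x,y).

Summing over all non-zero entries:
H(X,Y) = -[2/15·log_2(2/15) + 4/15·log_2(4/15) + 11/30·log_2(11/30) + 7/30·log_2(7/30)]
H(X,Y) = 1.9167 bits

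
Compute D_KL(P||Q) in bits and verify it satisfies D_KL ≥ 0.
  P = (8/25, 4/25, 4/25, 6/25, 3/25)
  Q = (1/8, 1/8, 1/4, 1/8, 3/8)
0.4165 bits

KL divergence satisfies the Gibbs inequality: D_KL(P||Q) ≥ 0 for all distributions P, Q.

D_KL(P||Q) = Σ p(x) log(p(x)/q(x))
Term by term:
  x=0: 8/25 × log_2[(8/25)/(1/8)] = 0.4340
  x=1: 4/25 × log_2[(4/25)/(1/8)] = 0.0570
  x=2: 4/25 × log_2[(4/25)/(1/4)] = -0.1030
  x=3: 6/25 × log_2[(6/25)/(1/8)] = 0.2259
  x=4: 3/25 × log_2[(3/25)/(3/8)] = -0.1973
D_KL(P||Q) = 0.4165 bits

D_KL(P||Q) = 0.4165 ≥ 0 ✓

This non-negativity is a fundamental property: relative entropy cannot be negative because it measures how different Q is from P.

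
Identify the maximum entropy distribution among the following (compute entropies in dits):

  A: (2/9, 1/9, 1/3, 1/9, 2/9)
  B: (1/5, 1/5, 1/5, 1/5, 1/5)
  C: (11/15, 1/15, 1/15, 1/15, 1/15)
B

For a discrete distribution over n outcomes, entropy is maximized by the uniform distribution.

Computing entropies:
H(A) = 0.6614 dits
H(B) = 0.6990 dits
H(C) = 0.4124 dits

The uniform distribution (where all probabilities equal 1/5) achieves the maximum entropy of log_10(5) = 0.6990 dits.

Distribution B has the highest entropy.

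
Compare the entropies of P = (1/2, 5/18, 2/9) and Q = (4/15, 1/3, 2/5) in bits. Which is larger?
Q

Computing entropies in bits:
H(P) = 1.4955
H(Q) = 1.5656

Distribution Q has higher entropy.

Intuition: The distribution closer to uniform (more spread out) has higher entropy.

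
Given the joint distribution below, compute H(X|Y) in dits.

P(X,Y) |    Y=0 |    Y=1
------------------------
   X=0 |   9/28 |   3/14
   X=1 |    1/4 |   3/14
0.2991 dits

Using the chain rule: H(X|Y) = H(X,Y) - H(Y)

First, compute H(X,Y) = 0.5957 dits

Marginal P(Y) = (4/7, 3/7)
H(Y) = 0.2966 dits

H(X|Y) = H(X,Y) - H(Y) = 0.5957 - 0.2966 = 0.2991 dits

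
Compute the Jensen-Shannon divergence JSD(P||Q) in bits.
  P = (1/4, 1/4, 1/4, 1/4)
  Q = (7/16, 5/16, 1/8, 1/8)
0.0518 bits

Jensen-Shannon divergence is:
JSD(P||Q) = 0.5 × D_KL(P||M) + 0.5 × D_KL(Q||M)
where M = 0.5 × (P + Q) is the mixture distribution.

M = 0.5 × (1/4, 1/4, 1/4, 1/4) + 0.5 × (7/16, 5/16, 1/8, 1/8) = (11/32, 9/32, 3/16, 3/16)

D_KL(P||M) = 0.0502 bits
D_KL(Q||M) = 0.0535 bits

JSD(P||Q) = 0.5 × 0.0502 + 0.5 × 0.0535 = 0.0518 bits

Unlike KL divergence, JSD is symmetric and bounded: 0 ≤ JSD ≤ log(2).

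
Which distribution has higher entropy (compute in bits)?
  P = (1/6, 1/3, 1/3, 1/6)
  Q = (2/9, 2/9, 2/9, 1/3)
Q

Computing entropies in bits:
H(P) = 1.9183
H(Q) = 1.9749

Distribution Q has higher entropy.

Intuition: The distribution closer to uniform (more spread out) has higher entropy.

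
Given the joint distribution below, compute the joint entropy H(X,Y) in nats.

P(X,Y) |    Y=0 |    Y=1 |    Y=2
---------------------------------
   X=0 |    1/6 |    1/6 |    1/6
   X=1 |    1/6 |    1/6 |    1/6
1.7918 nats

Joint entropy is H(X,Y) = -Σ_{x,y} p(x,y) log p(x,y).

Summing over all non-zero entries:
H(X,Y) = -[1/6·log_e(1/6) + 1/6·log_e(1/6) + 1/6·log_e(1/6) + 1/6·log_e(1/6) + 1/6·log_e(1/6) + 1/6·log_e(1/6)]
H(X,Y) = 1.7918 nats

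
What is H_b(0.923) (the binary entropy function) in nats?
0.2714 nats

The binary entropy function is:
H(p) = -p log(p) - (1-p) log(1-p)

H(0.923) = -0.923 × log_e(0.923) - 0.077 × log_e(0.077)
H(0.923) = 0.2714 nats

Note: Binary entropy is maximized at p=0.5 (H=1 bit) and minimized at p=0 or p=1 (H=0).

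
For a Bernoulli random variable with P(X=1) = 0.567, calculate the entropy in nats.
0.6841 nats

The binary entropy function is:
H(p) = -p log(p) - (1-p) log(1-p)

H(0.567) = -0.567 × log_e(0.567) - 0.433 × log_e(0.433)
H(0.567) = 0.6841 nats

Note: Binary entropy is maximized at p=0.5 (H=1 bit) and minimized at p=0 or p=1 (H=0).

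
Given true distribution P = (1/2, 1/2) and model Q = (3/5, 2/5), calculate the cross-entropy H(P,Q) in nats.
0.7136 nats

Cross-entropy: H(P,Q) = -Σ p(x) log q(x)

Alternatively: H(P,Q) = H(P) + D_KL(P||Q)
H(P) = 0.6931 nats
D_KL(P||Q) = 0.0204 nats

H(P,Q) = 0.6931 + 0.0204 = 0.7136 nats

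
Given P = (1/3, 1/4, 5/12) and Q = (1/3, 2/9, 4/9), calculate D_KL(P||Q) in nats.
0.0026 nats

KL divergence: D_KL(P||Q) = Σ p(x) log(p(x)/q(x))

Computing term by term:
  x=0: 1/3 × log_e[(1/3)/(1/3)] = 1/3 × 0.0000 = 0.0000
  x=1: 1/4 × log_e[(1/4)/(2/9)] = 1/4 × 0.1178 = 0.0294
  x=2: 5/12 × log_e[(5/12)/(4/9)] = 5/12 × -0.0645 = -0.0269

D_KL(P||Q) = 0.0026 nats

Note: KL divergence is always non-negative and equals 0 iff P = Q.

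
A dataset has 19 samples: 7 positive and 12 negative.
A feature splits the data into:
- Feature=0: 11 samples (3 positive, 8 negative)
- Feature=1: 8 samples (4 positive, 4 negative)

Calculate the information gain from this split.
0.0390 bits

Information Gain = H(Y) - H(Y|Feature)

Before split:
P(positive) = 7/19 = 0.3684
H(Y) = 0.9495 bits

After split:
Feature=0: H = 0.8454 bits (weight = 11/19)
Feature=1: H = 1.0000 bits (weight = 8/19)
H(Y|Feature) = (11/19)×0.8454 + (8/19)×1.0000 = 0.9105 bits

Information Gain = 0.9495 - 0.9105 = 0.0390 bits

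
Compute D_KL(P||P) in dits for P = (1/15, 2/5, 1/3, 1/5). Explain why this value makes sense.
0.0000 dits

KL divergence satisfies the Gibbs inequality: D_KL(P||Q) ≥ 0 for all distributions P, Q.

D_KL(P||Q) = Σ p(x) log(p(x)/q(x))
Each term is p(x) × log_10(p(x)/p(x)) = p(x) × log_10(1) = 0, so the sum is 0.
D_KL(P||Q) = 0.0000 dits

When P = Q, the KL divergence is exactly 0, as there is no 'divergence' between identical distributions.

This non-negativity is a fundamental property: relative entropy cannot be negative because it measures how different Q is from P.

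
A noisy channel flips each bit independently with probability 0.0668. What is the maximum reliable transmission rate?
0.6461 bits

For a binary symmetric channel (BSC) with error probability p:
Capacity C = 1 - H(p) bits per symbol

where H(p) = -p log₂(p) - (1-p) log₂(1-p) is the binary entropy function.

H(0.0668) = 0.3539 bits
C = 1 - 0.3539 = 0.6461 bits per symbol

This means we can reliably transmit up to 0.6461 bits of information per channel use.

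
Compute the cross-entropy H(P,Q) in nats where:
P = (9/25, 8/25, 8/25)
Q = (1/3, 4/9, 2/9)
1.1363 nats

Cross-entropy: H(P,Q) = -Σ p(x) log q(x)

Alternatively: H(P,Q) = H(P) + D_KL(P||Q)
H(P) = 1.0970 nats
D_KL(P||Q) = 0.0393 nats

H(P,Q) = 1.0970 + 0.0393 = 1.1363 nats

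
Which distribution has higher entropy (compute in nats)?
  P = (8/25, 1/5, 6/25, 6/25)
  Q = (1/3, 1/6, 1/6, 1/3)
P

Computing entropies in nats:
H(P) = 1.3715
H(Q) = 1.3297

Distribution P has higher entropy.

Intuition: The distribution closer to uniform (more spread out) has higher entropy.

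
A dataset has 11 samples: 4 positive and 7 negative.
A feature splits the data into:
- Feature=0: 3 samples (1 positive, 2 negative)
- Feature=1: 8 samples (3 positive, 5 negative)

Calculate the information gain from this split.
0.0011 bits

Information Gain = H(Y) - H(Y|Feature)

Before split:
P(positive) = 4/11 = 0.3636
H(Y) = 0.9457 bits

After split:
Feature=0: H = 0.9183 bits (weight = 3/11)
Feature=1: H = 0.9544 bits (weight = 8/11)
H(Y|Feature) = (3/11)×0.9183 + (8/11)×0.9544 = 0.9446 bits

Information Gain = 0.9457 - 0.9446 = 0.0011 bits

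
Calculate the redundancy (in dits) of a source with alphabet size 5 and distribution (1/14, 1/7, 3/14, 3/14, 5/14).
0.0500 dits

Redundancy measures how far a source is from maximum entropy:
R = H_max - H(X)

Maximum entropy for 5 symbols: H_max = log_10(5) = 0.6990 dits
Actual entropy: H(X) = 0.6490 dits
Redundancy: R = 0.6990 - 0.6490 = 0.0500 dits

This redundancy represents potential for compression: the source could be compressed by 0.0500 dits per symbol.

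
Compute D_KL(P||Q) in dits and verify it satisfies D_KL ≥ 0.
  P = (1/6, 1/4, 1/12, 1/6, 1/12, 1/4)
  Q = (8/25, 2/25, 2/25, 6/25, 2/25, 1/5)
0.0773 dits

KL divergence satisfies the Gibbs inequality: D_KL(P||Q) ≥ 0 for all distributions P, Q.

D_KL(P||Q) = Σ p(x) log(p(x)/q(x))
Term by term:
  x=0: 1/6 × log_10[(1/6)/(8/25)] = -0.0472
  x=1: 1/4 × log_10[(1/4)/(2/25)] = 0.1237
  x=2: 1/12 × log_10[(1/12)/(2/25)] = 0.0015
  x=3: 1/6 × log_10[(1/6)/(6/25)] = -0.0264
  x=4: 1/12 × log_10[(1/12)/(2/25)] = 0.0015
  x=5: 1/4 × log_10[(1/4)/(1/5)] = 0.0242
D_KL(P||Q) = 0.0773 dits

D_KL(P||Q) = 0.0773 ≥ 0 ✓

This non-negativity is a fundamental property: relative entropy cannot be negative because it measures how different Q is from P.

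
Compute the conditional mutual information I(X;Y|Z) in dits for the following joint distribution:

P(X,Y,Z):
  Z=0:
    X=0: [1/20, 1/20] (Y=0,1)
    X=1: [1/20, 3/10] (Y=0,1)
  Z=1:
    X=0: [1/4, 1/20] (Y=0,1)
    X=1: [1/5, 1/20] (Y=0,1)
0.0113 dits

Conditional mutual information: I(X;Y|Z) = H(X|Z) + H(Y|Z) - H(X,Y|Z)

H(Z) = 0.2989
H(X,Z) = 0.5670 → H(X|Z) = 0.2681
H(Y,Z) = 0.5156 → H(Y|Z) = 0.2168
H(X,Y,Z) = 0.7724 → H(X,Y|Z) = 0.4736

I(X;Y|Z) = 0.2681 + 0.2168 - 0.4736 = 0.0113 dits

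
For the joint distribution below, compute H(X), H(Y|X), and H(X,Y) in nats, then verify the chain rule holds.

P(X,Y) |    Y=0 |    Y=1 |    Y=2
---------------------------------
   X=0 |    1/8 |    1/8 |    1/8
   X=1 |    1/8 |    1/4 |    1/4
H(X,Y) = 1.7329, H(X) = 0.6616, H(Y|X) = 1.0713 (all in nats)

Chain rule: H(X,Y) = H(X) + H(Y|X)

Left side — joint entropy directly:
H(X,Y) = -Σ p(x,y) log p(x,y) = 1.7329 nats

Right side — compute H(Y|X) from the conditional distributions:
P(X) = (3/8, 5/8), so H(X) = 0.6616 nats
H(Y|X) = Σ_x P(X=x) · H(Y|X=x):
  P(Y|X=0) = (1/3, 1/3, 1/3), H(Y|X=0) = 1.0986, weight P(X=0) = 3/8
  P(Y|X=1) = (1/5, 2/5, 2/5), H(Y|X=1) = 1.0549, weight P(X=1) = 5/8
H(Y|X) = 1.0713 nats

H(X) + H(Y|X) = 0.6616 + 1.0713 = 1.7329 nats

Both sides equal 1.7329 nats. ✓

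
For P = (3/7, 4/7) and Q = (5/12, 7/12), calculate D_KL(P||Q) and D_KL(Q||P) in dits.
D_KL(P||Q) = 0.0001, D_KL(Q||P) = 0.0001

KL divergence is not symmetric: D_KL(P||Q) ≠ D_KL(Q||P) in general.

D_KL(P||Q) = 0.0001 dits
D_KL(Q||P) = 0.0001 dits

In this case they happen to be equal (to 4 decimal places).

This asymmetry is why KL divergence is not a true distance metric.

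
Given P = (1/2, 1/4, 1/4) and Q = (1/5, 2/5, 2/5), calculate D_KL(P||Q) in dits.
0.0969 dits

KL divergence: D_KL(P||Q) = Σ p(x) log(p(x)/q(x))

Computing term by term:
  x=0: 1/2 × log_10[(1/2)/(1/5)] = 1/2 × 0.3979 = 0.1990
  x=1: 1/4 × log_10[(1/4)/(2/5)] = 1/4 × -0.2041 = -0.0510
  x=2: 1/4 × log_10[(1/4)/(2/5)] = 1/4 × -0.2041 = -0.0510

D_KL(P||Q) = 0.0969 dits

Note: KL divergence is always non-negative and equals 0 iff P = Q.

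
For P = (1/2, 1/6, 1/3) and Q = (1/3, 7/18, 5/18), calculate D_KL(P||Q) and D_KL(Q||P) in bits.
D_KL(P||Q) = 0.1764, D_KL(Q||P) = 0.2073

KL divergence is not symmetric: D_KL(P||Q) ≠ D_KL(Q||P) in general.

D_KL(P||Q) = 0.1764 bits
D_KL(Q||P) = 0.2073 bits

No, they are not equal!

This asymmetry is why KL divergence is not a true distance metric.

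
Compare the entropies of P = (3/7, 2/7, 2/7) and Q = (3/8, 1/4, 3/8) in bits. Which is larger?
Q

Computing entropies in bits:
H(P) = 1.5567
H(Q) = 1.5613

Distribution Q has higher entropy.

Intuition: The distribution closer to uniform (more spread out) has higher entropy.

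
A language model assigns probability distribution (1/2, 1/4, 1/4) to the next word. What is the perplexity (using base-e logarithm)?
2.8284

Perplexity is e^H (or exp(H) for natural log).

First, H = -Σ p log p = 1.0397 nats
Perplexity = e^1.0397 = 2.8284

Interpretation: The model's uncertainty is equivalent to choosing uniformly among 2.8 options.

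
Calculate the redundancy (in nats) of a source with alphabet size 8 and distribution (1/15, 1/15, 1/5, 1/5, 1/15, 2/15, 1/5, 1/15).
0.1230 nats

Redundancy measures how far a source is from maximum entropy:
R = H_max - H(X)

Maximum entropy for 8 symbols: H_max = log_e(8) = 2.0794 nats
Actual entropy: H(X) = 1.9565 nats
Redundancy: R = 2.0794 - 1.9565 = 0.1230 nats

This redundancy represents potential for compression: the source could be compressed by 0.1230 nats per symbol.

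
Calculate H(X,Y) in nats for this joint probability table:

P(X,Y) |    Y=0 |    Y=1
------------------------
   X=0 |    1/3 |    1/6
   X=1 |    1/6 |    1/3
1.3297 nats

Joint entropy is H(X,Y) = -Σ_{x,y} p(x,y) log p(x,y).

Summing over all non-zero entries:
H(X,Y) = -[1/3·log_e(1/3) + 1/6·log_e(1/6) + 1/6·log_e(1/6) + 1/3·log_e(1/3)]
H(X,Y) = 1.3297 nats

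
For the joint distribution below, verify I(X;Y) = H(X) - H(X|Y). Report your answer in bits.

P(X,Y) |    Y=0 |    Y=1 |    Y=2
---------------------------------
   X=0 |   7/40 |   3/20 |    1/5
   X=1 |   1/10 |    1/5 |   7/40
I(X;Y) = 0.0195 bits

Mutual information has multiple equivalent forms:
- I(X;Y) = H(X) - H(X|Y)
- I(X;Y) = H(Y) - H(Y|X)
- I(X;Y) = H(X) + H(Y) - H(X,Y)

Computing all quantities:
H(X) = 0.9982, H(Y) = 1.5729, H(X,Y) = 2.5516
H(X|Y) = 0.9787, H(Y|X) = 1.5534

Verification:
H(X) - H(X|Y) = 0.9982 - 0.9787 = 0.0195
H(Y) - H(Y|X) = 1.5729 - 1.5534 = 0.0195
H(X) + H(Y) - H(X,Y) = 0.9982 + 1.5729 - 2.5516 = 0.0195

All forms give I(X;Y) = 0.0195 bits. ✓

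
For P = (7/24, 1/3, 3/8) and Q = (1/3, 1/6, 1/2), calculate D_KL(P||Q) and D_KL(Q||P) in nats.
D_KL(P||Q) = 0.0842, D_KL(Q||P) = 0.0728

KL divergence is not symmetric: D_KL(P||Q) ≠ D_KL(Q||P) in general.

D_KL(P||Q) = 0.0842 nats
D_KL(Q||P) = 0.0728 nats

No, they are not equal!

This asymmetry is why KL divergence is not a true distance metric.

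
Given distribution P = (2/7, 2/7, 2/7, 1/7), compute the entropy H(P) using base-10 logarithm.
0.5871 dits

Shannon entropy is H(X) = -Σ p(x) log p(x).

For P = (2/7, 2/7, 2/7, 1/7):
H = -2/7 × log_10(2/7) -2/7 × log_10(2/7) -2/7 × log_10(2/7) -1/7 × log_10(1/7)
H = 0.5871 dits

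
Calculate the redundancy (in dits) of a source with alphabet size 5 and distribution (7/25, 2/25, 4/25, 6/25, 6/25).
0.0316 dits

Redundancy measures how far a source is from maximum entropy:
R = H_max - H(X)

Maximum entropy for 5 symbols: H_max = log_10(5) = 0.6990 dits
Actual entropy: H(X) = 0.6674 dits
Redundancy: R = 0.6990 - 0.6674 = 0.0316 dits

This redundancy represents potential for compression: the source could be compressed by 0.0316 dits per symbol.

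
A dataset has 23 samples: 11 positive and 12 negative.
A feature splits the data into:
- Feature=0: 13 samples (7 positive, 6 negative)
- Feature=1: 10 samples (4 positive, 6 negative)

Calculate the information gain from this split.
0.0137 bits

Information Gain = H(Y) - H(Y|Feature)

Before split:
P(positive) = 11/23 = 0.4783
H(Y) = 0.9986 bits

After split:
Feature=0: H = 0.9957 bits (weight = 13/23)
Feature=1: H = 0.9710 bits (weight = 10/23)
H(Y|Feature) = (13/23)×0.9957 + (10/23)×0.9710 = 0.9850 bits

Information Gain = 0.9986 - 0.9850 = 0.0137 bits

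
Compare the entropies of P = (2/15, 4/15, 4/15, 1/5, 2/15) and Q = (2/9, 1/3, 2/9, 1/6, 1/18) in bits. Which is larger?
P

Computing entropies in bits:
H(P) = 2.2566
H(Q) = 2.1552

Distribution P has higher entropy.

Intuition: The distribution closer to uniform (more spread out) has higher entropy.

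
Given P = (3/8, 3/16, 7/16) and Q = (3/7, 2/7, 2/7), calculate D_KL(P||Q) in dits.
0.0249 dits

KL divergence: D_KL(P||Q) = Σ p(x) log(p(x)/q(x))

Computing term by term:
  x=0: 3/8 × log_10[(3/8)/(3/7)] = 3/8 × -0.0580 = -0.0217
  x=1: 3/16 × log_10[(3/16)/(2/7)] = 3/16 × -0.1829 = -0.0343
  x=2: 7/16 × log_10[(7/16)/(2/7)] = 7/16 × 0.1850 = 0.0810

D_KL(P||Q) = 0.0249 dits

Note: KL divergence is always non-negative and equals 0 iff P = Q.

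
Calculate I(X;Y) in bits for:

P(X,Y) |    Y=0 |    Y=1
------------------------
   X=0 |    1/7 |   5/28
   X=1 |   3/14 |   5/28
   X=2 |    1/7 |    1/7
0.0052 bits

Mutual information: I(X;Y) = H(X) + H(Y) - H(X,Y)

Marginals:
P(X) = (9/28, 11/28, 2/7), H(X) = 1.5722 bits
P(Y) = (1/2, 1/2), H(Y) = 1.0000 bits

Joint entropy: H(X,Y) = 2.5670 bits

I(X;Y) = 1.5722 + 1.0000 - 2.5670 = 0.0052 bits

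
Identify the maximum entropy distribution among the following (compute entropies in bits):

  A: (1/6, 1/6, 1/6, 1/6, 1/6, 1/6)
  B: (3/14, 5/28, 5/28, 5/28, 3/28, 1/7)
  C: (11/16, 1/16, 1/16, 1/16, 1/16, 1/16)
A

For a discrete distribution over n outcomes, entropy is maximized by the uniform distribution.

Computing entropies:
H(A) = 2.5850 bits
H(B) = 2.5540 bits
H(C) = 1.6216 bits

The uniform distribution (where all probabilities equal 1/6) achieves the maximum entropy of log_2(6) = 2.5850 bits.

Distribution A has the highest entropy.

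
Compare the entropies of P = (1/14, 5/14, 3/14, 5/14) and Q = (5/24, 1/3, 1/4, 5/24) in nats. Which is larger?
Q

Computing entropies in nats:
H(P) = 1.2540
H(Q) = 1.3664

Distribution Q has higher entropy.

Intuition: The distribution closer to uniform (more spread out) has higher entropy.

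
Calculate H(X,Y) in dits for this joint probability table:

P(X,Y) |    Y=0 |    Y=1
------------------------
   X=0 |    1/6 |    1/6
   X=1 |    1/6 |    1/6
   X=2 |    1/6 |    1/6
0.7782 dits

Joint entropy is H(X,Y) = -Σ_{x,y} p(x,y) log p(x,y).

Summing over all non-zero entries:
H(X,Y) = -[1/6·log_10(1/6) + 1/6·log_10(1/6) + 1/6·log_10(1/6) + 1/6·log_10(1/6) + 1/6·log_10(1/6) + 1/6·log_10(1/6)]
H(X,Y) = 0.7782 dits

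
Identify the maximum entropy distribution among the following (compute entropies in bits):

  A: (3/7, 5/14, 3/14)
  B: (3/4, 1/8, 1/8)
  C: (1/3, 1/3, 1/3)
C

For a discrete distribution over n outcomes, entropy is maximized by the uniform distribution.

Computing entropies:
H(A) = 1.5306 bits
H(B) = 1.0613 bits
H(C) = 1.5850 bits

The uniform distribution (where all probabilities equal 1/3) achieves the maximum entropy of log_2(3) = 1.5850 bits.

Distribution C has the highest entropy.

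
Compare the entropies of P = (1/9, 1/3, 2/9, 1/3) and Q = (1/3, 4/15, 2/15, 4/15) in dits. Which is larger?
Q

Computing entropies in dits:
H(P) = 0.5693
H(Q) = 0.5819

Distribution Q has higher entropy.

Intuition: The distribution closer to uniform (more spread out) has higher entropy.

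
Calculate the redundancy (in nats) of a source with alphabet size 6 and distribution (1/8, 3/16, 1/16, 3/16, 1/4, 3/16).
0.0704 nats

Redundancy measures how far a source is from maximum entropy:
R = H_max - H(X)

Maximum entropy for 6 symbols: H_max = log_e(6) = 1.7918 nats
Actual entropy: H(X) = 1.7214 nats
Redundancy: R = 1.7918 - 1.7214 = 0.0704 nats

This redundancy represents potential for compression: the source could be compressed by 0.0704 nats per symbol.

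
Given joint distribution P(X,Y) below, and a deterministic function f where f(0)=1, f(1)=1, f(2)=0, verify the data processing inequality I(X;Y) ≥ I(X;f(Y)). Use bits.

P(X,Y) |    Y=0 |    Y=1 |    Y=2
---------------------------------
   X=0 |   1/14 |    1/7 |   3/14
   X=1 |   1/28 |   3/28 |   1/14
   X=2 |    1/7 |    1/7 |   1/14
I(X;Y) = 0.0785, I(X;f(Y)) = 0.0571, inequality holds: 0.0785 ≥ 0.0571

Data Processing Inequality: For any Markov chain X → Y → Z, we have I(X;Y) ≥ I(X;Z).

Here Z = f(Y) is a deterministic function of Y, forming X → Y → Z.

Original I(X;Y) = 0.0785 bits

After applying f:
P(X,Z) where Z=f(Y):
- P(X,Z=0) = P(X,Y=2)
- P(X,Z=1) = P(X,Y=0) + P(X,Y=1)

I(X;Z) = I(X;f(Y)) = 0.0571 bits

Verification: 0.0785 ≥ 0.0571 ✓

Information cannot be created by processing; the function f can only lose information about X.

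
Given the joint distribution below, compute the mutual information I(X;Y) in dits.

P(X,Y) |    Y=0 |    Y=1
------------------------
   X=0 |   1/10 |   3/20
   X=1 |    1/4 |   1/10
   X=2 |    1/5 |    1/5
0.0144 dits

Mutual information: I(X;Y) = H(X) + H(Y) - H(X,Y)

Marginals:
P(X) = (1/4, 7/20, 2/5), H(X) = 0.4693 dits
P(Y) = (11/20, 9/20), H(Y) = 0.2989 dits

Joint entropy: H(X,Y) = 0.7537 dits

I(X;Y) = 0.4693 + 0.2989 - 0.7537 = 0.0144 dits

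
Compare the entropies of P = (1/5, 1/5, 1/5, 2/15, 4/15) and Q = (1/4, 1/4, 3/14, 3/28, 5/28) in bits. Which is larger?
P

Computing entropies in bits:
H(P) = 2.2892
H(Q) = 2.2653

Distribution P has higher entropy.

Intuition: The distribution closer to uniform (more spread out) has higher entropy.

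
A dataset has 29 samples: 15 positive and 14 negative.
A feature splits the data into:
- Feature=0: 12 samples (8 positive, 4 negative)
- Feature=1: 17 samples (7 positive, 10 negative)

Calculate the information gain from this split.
0.0462 bits

Information Gain = H(Y) - H(Y|Feature)

Before split:
P(positive) = 15/29 = 0.5172
H(Y) = 0.9991 bits

After split:
Feature=0: H = 0.9183 bits (weight = 12/29)
Feature=1: H = 0.9774 bits (weight = 17/29)
H(Y|Feature) = (12/29)×0.9183 + (17/29)×0.9774 = 0.9530 bits

Information Gain = 0.9991 - 0.9530 = 0.0462 bits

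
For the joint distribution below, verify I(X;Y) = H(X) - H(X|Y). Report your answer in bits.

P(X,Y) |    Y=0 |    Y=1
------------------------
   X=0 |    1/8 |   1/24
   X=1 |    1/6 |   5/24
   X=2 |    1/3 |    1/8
I(X;Y) = 0.0601 bits

Mutual information has multiple equivalent forms:
- I(X;Y) = H(X) - H(X|Y)
- I(X;Y) = H(Y) - H(Y|X)
- I(X;Y) = H(X) + H(Y) - H(X,Y)

Computing all quantities:
H(X) = 1.4773, H(Y) = 0.9544, H(X,Y) = 2.3717
H(X|Y) = 1.4172, H(Y|X) = 0.8943

Verification:
H(X) - H(X|Y) = 1.4773 - 1.4172 = 0.0601
H(Y) - H(Y|X) = 0.9544 - 0.8943 = 0.0601
H(X) + H(Y) - H(X,Y) = 1.4773 + 0.9544 - 2.3717 = 0.0601

All forms give I(X;Y) = 0.0601 bits. ✓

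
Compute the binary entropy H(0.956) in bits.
0.2603 bits

The binary entropy function is:
H(p) = -p log(p) - (1-p) log(1-p)

H(0.956) = -0.956 × log_2(0.956) - 0.044 × log_2(0.044)
H(0.956) = 0.2603 bits

Note: Binary entropy is maximized at p=0.5 (H=1 bit) and minimized at p=0 or p=1 (H=0).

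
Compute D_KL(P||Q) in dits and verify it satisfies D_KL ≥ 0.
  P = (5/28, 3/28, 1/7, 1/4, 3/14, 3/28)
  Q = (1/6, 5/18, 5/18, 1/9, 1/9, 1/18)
0.0995 dits

KL divergence satisfies the Gibbs inequality: D_KL(P||Q) ≥ 0 for all distributions P, Q.

D_KL(P||Q) = Σ p(x) log(p(x)/q(x))
Term by term:
  x=0: 5/28 × log_10[(5/28)/(1/6)] = 0.0054
  x=1: 3/28 × log_10[(3/28)/(5/18)] = -0.0443
  x=2: 1/7 × log_10[(1/7)/(5/18)] = -0.0413
  x=3: 1/4 × log_10[(1/4)/(1/9)] = 0.0880
  x=4: 3/14 × log_10[(3/14)/(1/9)] = 0.0611
  x=5: 3/28 × log_10[(3/28)/(1/18)] = 0.0306
D_KL(P||Q) = 0.0995 dits

D_KL(P||Q) = 0.0995 ≥ 0 ✓

This non-negativity is a fundamental property: relative entropy cannot be negative because it measures how different Q is from P.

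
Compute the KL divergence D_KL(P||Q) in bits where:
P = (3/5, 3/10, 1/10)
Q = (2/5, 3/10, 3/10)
0.1925 bits

KL divergence: D_KL(P||Q) = Σ p(x) log(p(x)/q(x))

Computing term by term:
  x=0: 3/5 × log_2[(3/5)/(2/5)] = 3/5 × 0.5850 = 0.3510
  x=1: 3/10 × log_2[(3/10)/(3/10)] = 3/10 × 0.0000 = 0.0000
  x=2: 1/10 × log_2[(1/10)/(3/10)] = 1/10 × -1.5850 = -0.1585

D_KL(P||Q) = 0.1925 bits

Note: KL divergence is always non-negative and equals 0 iff P = Q.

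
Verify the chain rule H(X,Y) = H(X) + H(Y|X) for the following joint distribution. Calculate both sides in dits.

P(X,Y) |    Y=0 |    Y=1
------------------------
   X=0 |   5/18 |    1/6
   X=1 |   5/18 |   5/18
H(X,Y) = 0.5933, H(X) = 0.2983, H(Y|X) = 0.2949 (all in dits)

Chain rule: H(X,Y) = H(X) + H(Y|X)

Left side — joint entropy directly:
H(X,Y) = -Σ p(x,y) log p(x,y) = 0.5933 dits

Right side — compute H(Y|X) from the conditional distributions:
P(X) = (4/9, 5/9), so H(X) = 0.2983 dits
H(Y|X) = Σ_x P(X=x) · H(Y|X=x):
  P(Y|X=0) = (5/8, 3/8), H(Y|X=0) = 0.2873, weight P(X=0) = 4/9
  P(Y|X=1) = (1/2, 1/2), H(Y|X=1) = 0.3010, weight P(X=1) = 5/9
H(Y|X) = 0.2949 dits

H(X) + H(Y|X) = 0.2983 + 0.2949 = 0.5933 dits

Both sides equal 0.5933 dits. ✓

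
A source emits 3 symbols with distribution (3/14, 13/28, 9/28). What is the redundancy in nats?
0.0475 nats

Redundancy measures how far a source is from maximum entropy:
R = H_max - H(X)

Maximum entropy for 3 symbols: H_max = log_e(3) = 1.0986 nats
Actual entropy: H(X) = 1.0511 nats
Redundancy: R = 1.0986 - 1.0511 = 0.0475 nats

This redundancy represents potential for compression: the source could be compressed by 0.0475 nats per symbol.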